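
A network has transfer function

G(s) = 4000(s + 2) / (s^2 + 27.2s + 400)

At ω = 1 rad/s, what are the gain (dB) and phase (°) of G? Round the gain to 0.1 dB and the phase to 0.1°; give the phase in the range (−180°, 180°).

27.0 dB, 22.7°

At s = jω = j1:
zero (s+2): 2 + j1 → |·| = √(2²+1²) = √5 ≈ 2.2361, ∠ = arctan(1/2) ≈ 26.57°
quadratic: (j1)² + 27.2·j1 + 400 = 399 + j27.2 → |·| ≈ 399.93, ∠ ≈ 3.90°
|G| = 4000 · 2.2361 / 399.93 ≈ 22.365
Gain = 20 log₁₀(22.365) ≈ 26.99 dB
∠G = 26.57° − 3.90° = 22.67°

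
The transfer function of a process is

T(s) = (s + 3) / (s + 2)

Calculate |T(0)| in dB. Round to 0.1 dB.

T(0) = 3 / 2 = 1.5
20 log₁₀(1.5) ≈ 3.52 dB

3.5 dB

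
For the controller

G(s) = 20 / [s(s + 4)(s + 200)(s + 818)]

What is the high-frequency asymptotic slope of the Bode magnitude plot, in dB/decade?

Each pole contributes −20 dB/decade at high frequency; each zero contributes +20 dB/decade.
Net: 0 zero(s) − 4 pole(s) → -80 dB/decade.

-80 dB/decade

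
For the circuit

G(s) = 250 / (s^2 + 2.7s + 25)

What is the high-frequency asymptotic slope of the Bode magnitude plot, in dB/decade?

Each pole contributes −20 dB/decade at high frequency; each zero contributes +20 dB/decade.
Net: 0 zero(s) − 2 pole(s) → -40 dB/decade.

-40 dB/decade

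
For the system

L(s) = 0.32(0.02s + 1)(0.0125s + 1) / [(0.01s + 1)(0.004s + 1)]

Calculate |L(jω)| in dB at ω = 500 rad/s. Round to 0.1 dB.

5.0 dB

At ω = 500 rad/s:
zero (1 + j500·0.02) = 1 + j10 → |·| ≈ 10.05, ∠ ≈ 84.29°
zero (1 + j500·0.0125) = 1 + j6.25 → |·| ≈ 6.3295, ∠ ≈ 80.91°
pole (1 + j500·0.01) = 1 + j5 → |·| ≈ 5.099, ∠ ≈ 78.69°
pole (1 + j500·0.004) = 1 + j2 → |·| ≈ 2.2361, ∠ ≈ 63.43°
|L| = 0.32 · 10.05 · 6.3295 / (5.099 · 2.2361) ≈ 1.7853
Gain = 20 log₁₀(1.7853) ≈ 5.03 dB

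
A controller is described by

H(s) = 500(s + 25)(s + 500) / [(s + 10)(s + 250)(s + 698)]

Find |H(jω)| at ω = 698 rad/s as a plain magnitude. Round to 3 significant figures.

0.587

At s = jω = j698:
zero (s+25): 25 + j698 → |·| = √(25²+698²) = √487829 ≈ 698.45, ∠ = arctan(698/25) ≈ 87.95°
zero (s+500): 500 + j698 → |·| = √(500²+698²) = √737204 ≈ 858.61, ∠ = arctan(698/500) ≈ 54.38°
pole (s+10): 10 + j698 → |·| = √(10²+698²) = √487304 ≈ 698.07, ∠ = arctan(698/10) ≈ 89.18°
pole (s+250): 250 + j698 → |·| = √(250²+698²) = √549704 ≈ 741.42, ∠ = arctan(698/250) ≈ 70.29°
pole (s+698): 698 + j698 → |·| = √(698²+698²) = √974408 ≈ 987.12, ∠ = arctan(698/698) ≈ 45.00°
|H| = 500 · 5.997e+05 / 5.109e+08 ≈ 0.58691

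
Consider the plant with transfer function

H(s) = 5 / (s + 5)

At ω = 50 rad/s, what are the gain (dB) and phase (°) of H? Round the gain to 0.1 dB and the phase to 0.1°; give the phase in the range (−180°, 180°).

At s = jω = j50:
pole (s+5): 5 + j50 → |·| = √(5²+50²) = √2525 ≈ 50.249, ∠ = arctan(50/5) ≈ 84.29°
|H| = 5 / 50.249 ≈ 0.099504
Gain = 20 log₁₀(0.099504) ≈ -20.04 dB
∠H = 0.00° − 84.29° = -84.29°

-20.0 dB, -84.3°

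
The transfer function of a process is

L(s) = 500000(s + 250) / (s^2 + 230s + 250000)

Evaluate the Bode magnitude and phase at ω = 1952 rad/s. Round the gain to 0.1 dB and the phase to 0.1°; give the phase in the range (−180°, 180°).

At s = jω = j1952:
zero (s+250): 250 + j1952 → |·| = √(250²+1952²) = √3872804 ≈ 1967.9, ∠ = arctan(1952/250) ≈ 82.70°
quadratic: (j1952)² + 230·j1952 + 250000 = -3560304 + j448960 → |·| ≈ 3.5885e+06, ∠ ≈ 172.81°
|L| = 500000 · 1967.9 / 3.5885e+06 ≈ 274.2
Gain = 20 log₁₀(274.2) ≈ 48.76 dB
∠L = 82.70° − 172.81° = -90.11°

48.8 dB, -90.1°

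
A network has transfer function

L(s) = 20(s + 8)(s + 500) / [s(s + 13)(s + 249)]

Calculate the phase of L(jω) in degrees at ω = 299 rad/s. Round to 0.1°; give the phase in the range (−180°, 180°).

At s = jω = j299:
zero (s+8): 8 + j299 → |·| = √(8²+299²) = √89465 ≈ 299.11, ∠ = arctan(299/8) ≈ 88.47°
zero (s+500): 500 + j299 → |·| = √(500²+299²) = √339401 ≈ 582.58, ∠ = arctan(299/500) ≈ 30.88°
pole (s+13): 13 + j299 → |·| = √(13²+299²) = √89570 ≈ 299.28, ∠ = arctan(299/13) ≈ 87.51°
pole (s+249): 249 + j299 → |·| = √(249²+299²) = √151402 ≈ 389.1, ∠ = arctan(299/249) ≈ 50.21°
pole at origin: |s| = 299, ∠ = 90.00° (in denominator)
∠L = 119.35° − 227.72° = -108.37°

-108.4°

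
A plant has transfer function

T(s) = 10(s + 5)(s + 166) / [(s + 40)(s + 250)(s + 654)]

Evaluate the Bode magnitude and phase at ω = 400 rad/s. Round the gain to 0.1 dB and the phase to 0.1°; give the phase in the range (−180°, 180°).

At s = jω = j400:
zero (s+5): 5 + j400 → |·| = √(5²+400²) = √160025 ≈ 400.03, ∠ = arctan(400/5) ≈ 89.28°
zero (s+166): 166 + j400 → |·| = √(166²+400²) = √187556 ≈ 433.08, ∠ = arctan(400/166) ≈ 67.46°
pole (s+40): 40 + j400 → |·| = √(40²+400²) = √161600 ≈ 402, ∠ = arctan(400/40) ≈ 84.29°
pole (s+250): 250 + j400 → |·| = √(250²+400²) = √222500 ≈ 471.7, ∠ = arctan(400/250) ≈ 57.99°
pole (s+654): 654 + j400 → |·| = √(654²+400²) = √587716 ≈ 766.63, ∠ = arctan(400/654) ≈ 31.45°
|T| = 10 · 1.7324e+05 / 1.4537e+08 ≈ 0.011917
Gain = 20 log₁₀(0.011917) ≈ -38.48 dB
∠T = 156.74° − 173.73° = -16.99°

-38.5 dB, -17.0°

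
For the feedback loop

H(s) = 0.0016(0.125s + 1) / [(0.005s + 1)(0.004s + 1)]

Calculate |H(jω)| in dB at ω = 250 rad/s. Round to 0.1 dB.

-33.1 dB

At ω = 250 rad/s:
zero (1 + j250·0.125) = 1 + j31.25 → |·| ≈ 31.266, ∠ ≈ 88.17°
pole (1 + j250·0.005) = 1 + j1.25 → |·| ≈ 1.6008, ∠ ≈ 51.34°
pole (1 + j250·0.004) = 1 + j1 → |·| ≈ 1.4142, ∠ ≈ 45.00°
|H| = 0.0016 · 31.266 / (1.6008 · 1.4142) ≈ 0.022098
Gain = 20 log₁₀(0.022098) ≈ -33.11 dB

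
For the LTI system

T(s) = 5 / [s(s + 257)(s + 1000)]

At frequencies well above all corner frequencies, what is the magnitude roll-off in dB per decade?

Each pole contributes −20 dB/decade at high frequency; each zero contributes +20 dB/decade.
Net: 0 zero(s) − 3 pole(s) → -60 dB/decade.

-60 dB/decade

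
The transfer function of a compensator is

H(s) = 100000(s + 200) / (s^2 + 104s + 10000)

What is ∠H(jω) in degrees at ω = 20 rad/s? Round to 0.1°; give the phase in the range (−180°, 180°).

At s = jω = j20:
zero (s+200): 200 + j20 → |·| = √(200²+20²) = √40400 ≈ 201, ∠ = arctan(20/200) ≈ 5.71°
quadratic: (j20)² + 104·j20 + 10000 = 9600 + j2080 → |·| ≈ 9822.7, ∠ ≈ 12.23°
∠H = 5.71° − 12.23° = -6.52°

-6.5°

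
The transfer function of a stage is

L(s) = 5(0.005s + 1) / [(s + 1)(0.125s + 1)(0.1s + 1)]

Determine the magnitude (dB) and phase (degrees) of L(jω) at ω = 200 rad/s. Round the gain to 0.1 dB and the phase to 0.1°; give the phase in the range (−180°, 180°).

-83.0 dB, 140.4°

At ω = 200 rad/s:
zero (1 + j200·0.005) = 1 + j1 → |·| ≈ 1.4142, ∠ ≈ 45.00°
pole (1 + j200·1) = 1 + j200 → |·| ≈ 200, ∠ ≈ 89.71°
pole (1 + j200·0.125) = 1 + j25 → |·| ≈ 25.02, ∠ ≈ 87.71°
pole (1 + j200·0.1) = 1 + j20 → |·| ≈ 20.025, ∠ ≈ 87.14°
|L| = 5 · 1.4142 / (200 · 25.02 · 20.025) ≈ 7.0565e-05
Gain = 20 log₁₀(7.0565e-05) ≈ -83.03 dB
∠L = (45.00°) − (89.71° + 87.71° + 87.14°) = -219.56° ≡ 140.44° (principal value)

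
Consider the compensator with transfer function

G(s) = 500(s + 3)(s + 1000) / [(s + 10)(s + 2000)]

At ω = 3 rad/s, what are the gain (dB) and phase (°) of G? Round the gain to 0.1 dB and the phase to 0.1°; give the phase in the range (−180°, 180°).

40.1 dB, 28.4°

At s = jω = j3:
zero (s+3): 3 + j3 → |·| = √(3²+3²) = √18 ≈ 4.2426, ∠ = arctan(3/3) ≈ 45.00°
zero (s+1000): 1000 + j3 → |·| = √(1000²+3²) = √1000009 ≈ 1000, ∠ = arctan(3/1000) ≈ 0.17°
pole (s+10): 10 + j3 → |·| = √(10²+3²) = √109 ≈ 10.44, ∠ = arctan(3/10) ≈ 16.70°
pole (s+2000): 2000 + j3 → |·| = √(2000²+3²) = √4000009 ≈ 2000, ∠ = arctan(3/2000) ≈ 0.09°
|G| = 500 · 4242.6 / 20880 ≈ 101.59
Gain = 20 log₁₀(101.59) ≈ 40.14 dB
∠G = 45.17° − 16.79° = 28.38°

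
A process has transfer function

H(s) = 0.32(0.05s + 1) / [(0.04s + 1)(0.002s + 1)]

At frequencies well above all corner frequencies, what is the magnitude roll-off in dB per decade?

-20 dB/decade

Each pole contributes −20 dB/decade at high frequency; each zero contributes +20 dB/decade.
Net: 1 zero(s) − 2 pole(s) → -20 dB/decade.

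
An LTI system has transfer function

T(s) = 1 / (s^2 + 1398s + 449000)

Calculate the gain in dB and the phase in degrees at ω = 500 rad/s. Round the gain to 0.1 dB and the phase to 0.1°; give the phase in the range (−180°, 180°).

-117.2 dB, -74.1°

Substitute s = j500:
Numerator: 1 = 1 + j0
Denominator: (j500)^2 + 1398(j500) + 449000 = 199000 + j699000
|N| = √(1² + 0²) ≈ 1, ∠N ≈ 0.00°
|D| = √(199000² + 699000²) ≈ 7.2678e+05, ∠D ≈ 74.11°
|T| = 1 / 7.2678e+05 ≈ 1.3759e-06
Gain = 20 log₁₀(1.3759e-06) ≈ -117.23 dB
∠T = 0.00° − 74.11° = -74.11°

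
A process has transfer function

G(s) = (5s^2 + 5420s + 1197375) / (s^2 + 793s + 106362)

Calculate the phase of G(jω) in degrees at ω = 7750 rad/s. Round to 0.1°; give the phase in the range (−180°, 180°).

-2.1°

Substitute s = j7750:
Numerator: 5(j7750)^2 + 5420(j7750) + 1197375 = -299115125 + j42005000
Denominator: (j7750)^2 + 793(j7750) + 106362 = -59956138 + j6145750
|N| = √(299115125² + 42005000²) ≈ 3.0205e+08, ∠N ≈ 172.01°
|D| = √(59956138² + 6145750²) ≈ 6.027e+07, ∠D ≈ 174.15°
∠G = 172.01° − 174.15° = -2.14°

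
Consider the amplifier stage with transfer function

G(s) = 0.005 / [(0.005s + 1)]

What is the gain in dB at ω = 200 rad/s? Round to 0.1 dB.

At ω = 200 rad/s:
pole (1 + j200·0.005) = 1 + j1 → |·| ≈ 1.4142, ∠ ≈ 45.00°
|G| = 0.005 · 1 / (1.4142) ≈ 0.0035356
Gain = 20 log₁₀(0.0035356) ≈ -49.03 dB

-49.0 dB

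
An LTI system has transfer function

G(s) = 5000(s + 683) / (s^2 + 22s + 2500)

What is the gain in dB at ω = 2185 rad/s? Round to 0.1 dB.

7.6 dB

At s = jω = j2185:
zero (s+683): 683 + j2185 → |·| = √(683²+2185²) = √5240714 ≈ 2289.3, ∠ = arctan(2185/683) ≈ 72.64°
quadratic: (j2185)² + 22·j2185 + 2500 = -4771725 + j48070 → |·| ≈ 4.772e+06, ∠ ≈ 179.42°
|G| = 5000 · 2289.3 / 4.772e+06 ≈ 2.3987
Gain = 20 log₁₀(2.3987) ≈ 7.60 dB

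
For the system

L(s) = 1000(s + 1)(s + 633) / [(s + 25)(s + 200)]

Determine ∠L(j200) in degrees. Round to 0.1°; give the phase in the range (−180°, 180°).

-20.6°

At s = jω = j200:
zero (s+1): 1 + j200 → |·| = √(1²+200²) = √40001 ≈ 200, ∠ = arctan(200/1) ≈ 89.71°
zero (s+633): 633 + j200 → |·| = √(633²+200²) = √440689 ≈ 663.84, ∠ = arctan(200/633) ≈ 17.53°
pole (s+25): 25 + j200 → |·| = √(25²+200²) = √40625 ≈ 201.56, ∠ = arctan(200/25) ≈ 82.87°
pole (s+200): 200 + j200 → |·| = √(200²+200²) = √80000 ≈ 282.84, ∠ = arctan(200/200) ≈ 45.00°
∠L = 107.24° − 127.87° = -20.63°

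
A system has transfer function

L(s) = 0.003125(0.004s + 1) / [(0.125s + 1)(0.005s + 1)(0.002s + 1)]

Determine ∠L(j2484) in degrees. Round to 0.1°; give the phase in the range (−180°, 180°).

-169.6°

At ω = 2484 rad/s:
zero (1 + j2484·0.004) = 1 + j9.936 → |·| ≈ 9.9862, ∠ ≈ 84.25°
pole (1 + j2484·0.125) = 1 + j310.5 → |·| ≈ 310.5, ∠ ≈ 89.82°
pole (1 + j2484·0.005) = 1 + j12.42 → |·| ≈ 12.46, ∠ ≈ 85.40°
pole (1 + j2484·0.002) = 1 + j4.968 → |·| ≈ 5.0676, ∠ ≈ 78.62°
∠L = (84.25°) − (89.82° + 85.40° + 78.62°) = -169.59°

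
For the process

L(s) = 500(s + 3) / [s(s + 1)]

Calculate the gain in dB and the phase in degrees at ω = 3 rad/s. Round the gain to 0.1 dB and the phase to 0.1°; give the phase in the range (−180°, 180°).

47.0 dB, -116.6°

At s = jω = j3:
zero (s+3): 3 + j3 → |·| = √(3²+3²) = √18 ≈ 4.2426, ∠ = arctan(3/3) ≈ 45.00°
pole (s+1): 1 + j3 → |·| = √(1²+3²) = √10 ≈ 3.1623, ∠ = arctan(3/1) ≈ 71.57°
pole at origin: |s| = 3, ∠ = 90.00° (in denominator)
|L| = 500 · 4.2426 / 9.4869 ≈ 223.6
Gain = 20 log₁₀(223.6) ≈ 46.99 dB
∠L = 45.00° − 161.57° = -116.57°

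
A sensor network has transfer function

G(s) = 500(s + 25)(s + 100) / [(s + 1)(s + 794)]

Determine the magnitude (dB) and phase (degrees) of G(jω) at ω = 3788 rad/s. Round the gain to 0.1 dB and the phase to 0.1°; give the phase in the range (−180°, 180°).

At s = jω = j3788:
zero (s+25): 25 + j3788 → |·| = √(25²+3788²) = √14349569 ≈ 3788.1, ∠ = arctan(3788/25) ≈ 89.62°
zero (s+100): 100 + j3788 → |·| = √(100²+3788²) = √14358944 ≈ 3789.3, ∠ = arctan(3788/100) ≈ 88.49°
pole (s+1): 1 + j3788 → |·| = √(1²+3788²) = √14348945 ≈ 3788, ∠ = arctan(3788/1) ≈ 89.98°
pole (s+794): 794 + j3788 → |·| = √(794²+3788²) = √14979380 ≈ 3870.3, ∠ = arctan(3788/794) ≈ 78.16°
|G| = 500 · 1.4354e+07 / 1.4661e+07 ≈ 489.53
Gain = 20 log₁₀(489.53) ≈ 53.80 dB
∠G = 178.11° − 168.14° = 9.97°

53.8 dB, 10.0°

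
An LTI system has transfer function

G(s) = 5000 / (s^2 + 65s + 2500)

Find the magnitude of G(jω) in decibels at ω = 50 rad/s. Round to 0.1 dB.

3.7 dB

At s = jω = j50:
quadratic: (j50)² + 65·j50 + 2500 = 0 + j3250 → |·| ≈ 3250, ∠ ≈ 90.00°
|G| = 5000 / 3250 ≈ 1.5385
Gain = 20 log₁₀(1.5385) ≈ 3.74 dB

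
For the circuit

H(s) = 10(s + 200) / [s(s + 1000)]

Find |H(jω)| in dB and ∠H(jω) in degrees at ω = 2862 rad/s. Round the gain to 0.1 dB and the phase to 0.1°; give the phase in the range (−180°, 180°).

-49.6 dB, -74.7°

At s = jω = j2862:
zero (s+200): 200 + j2862 → |·| = √(200²+2862²) = √8231044 ≈ 2869, ∠ = arctan(2862/200) ≈ 86.00°
pole (s+1000): 1000 + j2862 → |·| = √(1000²+2862²) = √9191044 ≈ 3031.7, ∠ = arctan(2862/1000) ≈ 70.74°
pole at origin: |s| = 2862, ∠ = 90.00° (in denominator)
|H| = 10 · 2869 / 8.6767e+06 ≈ 0.0033066
Gain = 20 log₁₀(0.0033066) ≈ -49.61 dB
∠H = 86.00° − 160.74° = -74.74°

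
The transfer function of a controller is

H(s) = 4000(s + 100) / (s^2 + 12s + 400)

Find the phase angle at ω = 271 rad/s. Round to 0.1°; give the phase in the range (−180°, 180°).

-107.7°

At s = jω = j271:
zero (s+100): 100 + j271 → |·| = √(100²+271²) = √83441 ≈ 288.86, ∠ = arctan(271/100) ≈ 69.75°
quadratic: (j271)² + 12·j271 + 400 = -73041 + j3252 → |·| ≈ 73113, ∠ ≈ 177.45°
∠H = 69.75° − 177.45° = -107.70°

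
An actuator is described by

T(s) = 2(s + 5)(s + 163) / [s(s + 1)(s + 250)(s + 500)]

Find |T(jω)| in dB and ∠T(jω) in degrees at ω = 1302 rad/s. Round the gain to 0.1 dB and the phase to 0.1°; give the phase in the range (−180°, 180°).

At s = jω = j1302:
zero (s+5): 5 + j1302 → |·| = √(5²+1302²) = √1695229 ≈ 1302, ∠ = arctan(1302/5) ≈ 89.78°
zero (s+163): 163 + j1302 → |·| = √(163²+1302²) = √1721773 ≈ 1312.2, ∠ = arctan(1302/163) ≈ 82.86°
pole (s+1): 1 + j1302 → |·| = √(1²+1302²) = √1695205 ≈ 1302, ∠ = arctan(1302/1) ≈ 89.96°
pole (s+250): 250 + j1302 → |·| = √(250²+1302²) = √1757704 ≈ 1325.8, ∠ = arctan(1302/250) ≈ 79.13°
pole (s+500): 500 + j1302 → |·| = √(500²+1302²) = √1945204 ≈ 1394.7, ∠ = arctan(1302/500) ≈ 68.99°
pole at origin: |s| = 1302, ∠ = 90.00° (in denominator)
|T| = 2 · 1.7085e+06 / 3.1346e+12 ≈ 1.0901e-06
Gain = 20 log₁₀(1.0901e-06) ≈ -119.25 dB
∠T = 172.64° − 328.08° = -155.44°

-119.3 dB, -155.4°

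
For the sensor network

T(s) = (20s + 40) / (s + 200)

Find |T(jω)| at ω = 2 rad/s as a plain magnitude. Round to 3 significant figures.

Substitute s = j2:
Numerator: 20(j2) + 40 = 40 + j40
Denominator: (j2) + 200 = 200 + j2
|N| = √(40² + 40²) ≈ 56.569, ∠N ≈ 45.00°
|D| = √(200² + 2²) ≈ 200.01, ∠D ≈ 0.57°
|T| = 56.569 / 200.01 ≈ 0.28283

0.283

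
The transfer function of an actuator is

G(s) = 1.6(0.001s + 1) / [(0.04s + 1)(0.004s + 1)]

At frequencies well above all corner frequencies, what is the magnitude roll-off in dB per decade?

Each pole contributes −20 dB/decade at high frequency; each zero contributes +20 dB/decade.
Net: 1 zero(s) − 2 pole(s) → -20 dB/decade.

-20 dB/decade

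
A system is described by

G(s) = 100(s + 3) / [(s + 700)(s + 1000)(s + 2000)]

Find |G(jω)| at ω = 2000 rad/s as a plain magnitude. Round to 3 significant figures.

1.49e-05

At s = jω = j2000:
zero (s+3): 3 + j2000 → |·| = √(3²+2000²) = √4000009 ≈ 2000, ∠ = arctan(2000/3) ≈ 89.91°
pole (s+700): 700 + j2000 → |·| = √(700²+2000²) = √4490000 ≈ 2119, ∠ = arctan(2000/700) ≈ 70.71°
pole (s+1000): 1000 + j2000 → |·| = √(1000²+2000²) = √5000000 ≈ 2236.1, ∠ = arctan(2000/1000) ≈ 63.43°
pole (s+2000): 2000 + j2000 → |·| = √(2000²+2000²) = √8000000 ≈ 2828.4, ∠ = arctan(2000/2000) ≈ 45.00°
|G| = 100 · 2000 / 1.3402e+10 ≈ 1.4923e-05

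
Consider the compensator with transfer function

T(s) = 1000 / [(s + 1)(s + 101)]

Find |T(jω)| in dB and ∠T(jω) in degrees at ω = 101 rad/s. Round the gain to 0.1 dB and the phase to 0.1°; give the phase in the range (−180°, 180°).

At s = jω = j101:
pole (s+1): 1 + j101 → |·| = √(1²+101²) = √10202 ≈ 101, ∠ = arctan(101/1) ≈ 89.43°
pole (s+101): 101 + j101 → |·| = √(101²+101²) = √20402 ≈ 142.84, ∠ = arctan(101/101) ≈ 45.00°
|T| = 1000 / 14427 ≈ 0.069314
Gain = 20 log₁₀(0.069314) ≈ -23.18 dB
∠T = 0.00° − 134.43° = -134.43°

-23.2 dB, -134.4°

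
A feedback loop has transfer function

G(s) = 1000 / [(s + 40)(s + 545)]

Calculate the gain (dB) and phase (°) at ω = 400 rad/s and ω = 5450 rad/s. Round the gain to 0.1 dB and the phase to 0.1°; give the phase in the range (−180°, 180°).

At s = jω = j400:
pole (s+40): 40 + j400 → |·| = √(40²+400²) = √161600 ≈ 402, ∠ = arctan(400/40) ≈ 84.29°
pole (s+545): 545 + j400 → |·| = √(545²+400²) = √457025 ≈ 676.04, ∠ = arctan(400/545) ≈ 36.28°
|G| = 1000 / 2.7177e+05 ≈ 0.0036796
Gain = 20 log₁₀(0.0036796) ≈ -48.68 dB
∠G = 0.00° − 120.57° = -120.57°

At s = jω = j5450:
pole (s+40): 40 + j5450 → |·| = √(40²+5450²) = √29704100 ≈ 5450.1, ∠ = arctan(5450/40) ≈ 89.58°
pole (s+545): 545 + j5450 → |·| = √(545²+5450²) = √29999525 ≈ 5477.2, ∠ = arctan(5450/545) ≈ 84.29°
|G| = 1000 / 2.9851e+07 ≈ 3.35e-05
Gain = 20 log₁₀(3.35e-05) ≈ -89.50 dB
∠G = 0.00° − 173.87° = -173.87°

ω = 400: -48.7 dB, -120.6°; ω = 5450: -89.5 dB, -173.9°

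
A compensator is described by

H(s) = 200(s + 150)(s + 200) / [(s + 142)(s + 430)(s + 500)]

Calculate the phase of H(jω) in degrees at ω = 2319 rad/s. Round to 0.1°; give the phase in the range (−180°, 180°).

-72.5°

At s = jω = j2319:
zero (s+150): 150 + j2319 → |·| = √(150²+2319²) = √5400261 ≈ 2323.8, ∠ = arctan(2319/150) ≈ 86.30°
zero (s+200): 200 + j2319 → |·| = √(200²+2319²) = √5417761 ≈ 2327.6, ∠ = arctan(2319/200) ≈ 85.07°
pole (s+142): 142 + j2319 → |·| = √(142²+2319²) = √5397925 ≈ 2323.3, ∠ = arctan(2319/142) ≈ 86.50°
pole (s+430): 430 + j2319 → |·| = √(430²+2319²) = √5562661 ≈ 2358.5, ∠ = arctan(2319/430) ≈ 79.50°
pole (s+500): 500 + j2319 → |·| = √(500²+2319²) = √5627761 ≈ 2372.3, ∠ = arctan(2319/500) ≈ 77.83°
∠H = 171.37° − 243.83° = -72.46°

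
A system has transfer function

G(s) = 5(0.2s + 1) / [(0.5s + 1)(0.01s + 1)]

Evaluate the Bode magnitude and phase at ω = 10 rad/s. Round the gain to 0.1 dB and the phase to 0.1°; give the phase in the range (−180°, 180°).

At ω = 10 rad/s:
zero (1 + j10·0.2) = 1 + j2 → |·| ≈ 2.2361, ∠ ≈ 63.43°
pole (1 + j10·0.5) = 1 + j5 → |·| ≈ 5.099, ∠ ≈ 78.69°
pole (1 + j10·0.01) = 1 + j0.1 → |·| ≈ 1.005, ∠ ≈ 5.71°
|G| = 5 · 2.2361 / (5.099 · 1.005) ≈ 2.1818
Gain = 20 log₁₀(2.1818) ≈ 6.78 dB
∠G = (63.43°) − (78.69° + 5.71°) = -20.97°

6.8 dB, -21.0°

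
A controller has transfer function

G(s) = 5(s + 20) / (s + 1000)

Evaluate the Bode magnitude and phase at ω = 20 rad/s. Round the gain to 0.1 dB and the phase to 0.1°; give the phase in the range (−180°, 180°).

-17.0 dB, 43.9°

At s = jω = j20:
zero (s+20): 20 + j20 → |·| = √(20²+20²) = √800 ≈ 28.284, ∠ = arctan(20/20) ≈ 45.00°
pole (s+1000): 1000 + j20 → |·| = √(1000²+20²) = √1000400 ≈ 1000.2, ∠ = arctan(20/1000) ≈ 1.15°
|G| = 5 · 28.284 / 1000.2 ≈ 0.14139
Gain = 20 log₁₀(0.14139) ≈ -16.99 dB
∠G = 45.00° − 1.15° = 43.85°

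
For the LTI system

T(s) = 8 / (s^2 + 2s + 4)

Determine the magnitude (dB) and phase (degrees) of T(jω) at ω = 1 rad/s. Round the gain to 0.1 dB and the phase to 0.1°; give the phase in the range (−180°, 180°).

6.9 dB, -33.7°

At s = jω = j1:
quadratic: (j1)² + 2·j1 + 4 = 3 + j2 → |·| ≈ 3.6056, ∠ ≈ 33.69°
|T| = 8 / 3.6056 ≈ 2.2188
Gain = 20 log₁₀(2.2188) ≈ 6.92 dB
∠T = 0.00° − 33.69° = -33.69°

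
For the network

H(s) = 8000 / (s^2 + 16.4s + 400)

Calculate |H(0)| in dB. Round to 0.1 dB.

H(0) = 8000 / 400 = 20
20 log₁₀(20) ≈ 26.02 dB

26.0 dB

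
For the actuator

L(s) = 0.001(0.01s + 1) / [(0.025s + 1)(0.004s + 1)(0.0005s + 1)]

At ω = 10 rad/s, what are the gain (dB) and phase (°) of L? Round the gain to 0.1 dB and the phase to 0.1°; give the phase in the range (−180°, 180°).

At ω = 10 rad/s:
zero (1 + j10·0.01) = 1 + j0.1 → |·| ≈ 1.005, ∠ ≈ 5.71°
pole (1 + j10·0.025) = 1 + j0.25 → |·| ≈ 1.0308, ∠ ≈ 14.04°
pole (1 + j10·0.004) = 1 + j0.04 → |·| ≈ 1.0008, ∠ ≈ 2.29°
pole (1 + j10·0.0005) = 1 + j0.005 → |·| ≈ 1, ∠ ≈ 0.29°
|L| = 0.001 · 1.005 / (1.0308 · 1.0008 · 1) ≈ 0.00097419
Gain = 20 log₁₀(0.00097419) ≈ -60.23 dB
∠L = (5.71°) − (14.04° + 2.29° + 0.29°) = -10.91°

-60.2 dB, -10.9°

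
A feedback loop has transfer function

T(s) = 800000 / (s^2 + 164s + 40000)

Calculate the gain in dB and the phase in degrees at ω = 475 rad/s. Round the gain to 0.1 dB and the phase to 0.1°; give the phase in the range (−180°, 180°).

12.0 dB, -157.2°

At s = jω = j475:
quadratic: (j475)² + 164·j475 + 40000 = -185625 + j77900 → |·| ≈ 2.0131e+05, ∠ ≈ 157.23°
|T| = 800000 / 2.0131e+05 ≈ 3.974
Gain = 20 log₁₀(3.974) ≈ 11.98 dB
∠T = 0.00° − 157.23° = -157.23°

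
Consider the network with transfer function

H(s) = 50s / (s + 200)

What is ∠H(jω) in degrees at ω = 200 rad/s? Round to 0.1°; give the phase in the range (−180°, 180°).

45.0°

At s = jω = j200:
zero at origin: s = j200 → |·| = 200, ∠ = 90.00°
pole (s+200): 200 + j200 → |·| = √(200²+200²) = √80000 ≈ 282.84, ∠ = arctan(200/200) ≈ 45.00°
∠H = 90.00° − 45.00° = 45.00°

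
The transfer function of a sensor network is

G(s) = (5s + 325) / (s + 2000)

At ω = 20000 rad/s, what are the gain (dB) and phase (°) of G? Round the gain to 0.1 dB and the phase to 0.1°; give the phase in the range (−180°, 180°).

13.9 dB, 5.5°

Substitute s = j20000:
Numerator: 5(j20000) + 325 = 325 + j100000
Denominator: (j20000) + 2000 = 2000 + j20000
|N| = √(325² + 100000²) ≈ 1e+05, ∠N ≈ 89.81°
|D| = √(2000² + 20000²) ≈ 20100, ∠D ≈ 84.29°
|G| = 1e+05 / 20100 ≈ 4.9751
Gain = 20 log₁₀(4.9751) ≈ 13.94 dB
∠G = 89.81° − 84.29° = 5.52°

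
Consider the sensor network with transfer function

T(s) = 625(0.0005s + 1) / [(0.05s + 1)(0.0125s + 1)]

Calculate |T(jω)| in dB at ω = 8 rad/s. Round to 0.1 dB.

55.2 dB

At ω = 8 rad/s:
zero (1 + j8·0.0005) = 1 + j0.004 → |·| ≈ 1, ∠ ≈ 0.23°
pole (1 + j8·0.05) = 1 + j0.4 → |·| ≈ 1.077, ∠ ≈ 21.80°
pole (1 + j8·0.0125) = 1 + j0.1 → |·| ≈ 1.005, ∠ ≈ 5.71°
|T| = 625 · 1 / (1.077 · 1.005) ≈ 577.43
Gain = 20 log₁₀(577.43) ≈ 55.23 dB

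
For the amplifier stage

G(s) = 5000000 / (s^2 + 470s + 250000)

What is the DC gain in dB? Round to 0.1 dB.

G(0) = 5000000 / 250000 = 20
20 log₁₀(20) ≈ 26.02 dB

26.0 dB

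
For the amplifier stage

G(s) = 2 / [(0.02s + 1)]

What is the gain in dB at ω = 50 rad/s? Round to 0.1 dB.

3.0 dB

At ω = 50 rad/s:
pole (1 + j50·0.02) = 1 + j1 → |·| ≈ 1.4142, ∠ ≈ 45.00°
|G| = 2 · 1 / (1.4142) ≈ 1.4142
Gain = 20 log₁₀(1.4142) ≈ 3.01 dB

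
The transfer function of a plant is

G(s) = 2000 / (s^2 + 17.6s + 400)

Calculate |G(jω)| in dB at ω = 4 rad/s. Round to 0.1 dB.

At s = jω = j4:
quadratic: (j4)² + 17.6·j4 + 400 = 384 + j70.4 → |·| ≈ 390.4, ∠ ≈ 10.39°
|G| = 2000 / 390.4 ≈ 5.123
Gain = 20 log₁₀(5.123) ≈ 14.19 dB

14.2 dB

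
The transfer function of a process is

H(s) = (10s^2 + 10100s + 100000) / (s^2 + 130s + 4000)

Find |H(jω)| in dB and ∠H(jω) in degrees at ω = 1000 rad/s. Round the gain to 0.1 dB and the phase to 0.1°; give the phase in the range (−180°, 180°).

Substitute s = j1000:
Numerator: 10(j1000)^2 + 10100(j1000) + 100000 = -9900000 + j10100000
Denominator: (j1000)^2 + 130(j1000) + 4000 = -996000 + j130000
|N| = √(9900000² + 10100000²) ≈ 1.4143e+07, ∠N ≈ 134.43°
|D| = √(996000² + 130000²) ≈ 1.0044e+06, ∠D ≈ 172.56°
|H| = 1.4143e+07 / 1.0044e+06 ≈ 14.081
Gain = 20 log₁₀(14.081) ≈ 22.97 dB
∠H = 134.43° − 172.56° = -38.13°

23.0 dB, -38.1°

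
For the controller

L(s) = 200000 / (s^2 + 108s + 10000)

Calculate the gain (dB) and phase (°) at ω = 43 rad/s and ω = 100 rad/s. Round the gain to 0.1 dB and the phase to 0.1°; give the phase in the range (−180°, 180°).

ω = 43: 26.6 dB, -29.7°; ω = 100: 25.4 dB, -90.0°

At s = jω = j43:
quadratic: (j43)² + 108·j43 + 10000 = 8151 + j4644 → |·| ≈ 9381.1, ∠ ≈ 29.67°
|L| = 200000 / 9381.1 ≈ 21.319
Gain = 20 log₁₀(21.319) ≈ 26.58 dB
∠L = 0.00° − 29.67° = -29.67°

At s = jω = j100:
quadratic: (j100)² + 108·j100 + 10000 = 0 + j10800 → |·| ≈ 10800, ∠ ≈ 90.00°
|L| = 200000 / 10800 ≈ 18.519
Gain = 20 log₁₀(18.519) ≈ 25.35 dB
∠L = 0.00° − 90.00° = -90.00°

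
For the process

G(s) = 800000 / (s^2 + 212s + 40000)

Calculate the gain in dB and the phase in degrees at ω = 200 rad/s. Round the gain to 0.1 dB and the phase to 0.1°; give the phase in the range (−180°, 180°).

25.5 dB, -90.0°

At s = jω = j200:
quadratic: (j200)² + 212·j200 + 40000 = 0 + j42400 → |·| ≈ 42400, ∠ ≈ 90.00°
|G| = 800000 / 42400 ≈ 18.868
Gain = 20 log₁₀(18.868) ≈ 25.51 dB
∠G = 0.00° − 90.00° = -90.00°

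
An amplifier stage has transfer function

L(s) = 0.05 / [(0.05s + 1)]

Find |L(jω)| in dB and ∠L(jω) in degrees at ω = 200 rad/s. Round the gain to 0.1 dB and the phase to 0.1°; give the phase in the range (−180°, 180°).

-46.1 dB, -84.3°

At ω = 200 rad/s:
pole (1 + j200·0.05) = 1 + j10 → |·| ≈ 10.05, ∠ ≈ 84.29°
|L| = 0.05 · 1 / (10.05) ≈ 0.0049751
Gain = 20 log₁₀(0.0049751) ≈ -46.06 dB
∠L = (0°) − (84.29°) = -84.29°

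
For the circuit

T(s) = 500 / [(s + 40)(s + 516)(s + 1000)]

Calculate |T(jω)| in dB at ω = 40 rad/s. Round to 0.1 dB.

-95.4 dB

At s = jω = j40:
pole (s+40): 40 + j40 → |·| = √(40²+40²) = √3200 ≈ 56.569, ∠ = arctan(40/40) ≈ 45.00°
pole (s+516): 516 + j40 → |·| = √(516²+40²) = √267856 ≈ 517.55, ∠ = arctan(40/516) ≈ 4.43°
pole (s+1000): 1000 + j40 → |·| = √(1000²+40²) = √1001600 ≈ 1000.8, ∠ = arctan(40/1000) ≈ 2.29°
|T| = 500 / 2.9301e+07 ≈ 1.7064e-05
Gain = 20 log₁₀(1.7064e-05) ≈ -95.36 dB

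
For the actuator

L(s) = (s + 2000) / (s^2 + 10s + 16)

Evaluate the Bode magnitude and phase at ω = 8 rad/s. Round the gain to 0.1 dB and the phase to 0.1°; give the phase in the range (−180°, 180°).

Substitute s = j8:
Numerator: (j8) + 2000 = 2000 + j8
Denominator: (j8)^2 + 10(j8) + 16 = -48 + j80
|N| = √(2000² + 8²) ≈ 2000, ∠N ≈ 0.23°
|D| = √(48² + 80²) ≈ 93.295, ∠D ≈ 120.96°
|L| = 2000 / 93.295 ≈ 21.437
Gain = 20 log₁₀(21.437) ≈ 26.62 dB
∠L = 0.23° − 120.96° = -120.73°

26.6 dB, -120.7°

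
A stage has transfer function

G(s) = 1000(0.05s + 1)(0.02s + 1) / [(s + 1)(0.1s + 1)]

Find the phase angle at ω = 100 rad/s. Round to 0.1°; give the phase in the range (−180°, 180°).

-31.6°

At ω = 100 rad/s:
zero (1 + j100·0.05) = 1 + j5 → |·| ≈ 5.099, ∠ ≈ 78.69°
zero (1 + j100·0.02) = 1 + j2 → |·| ≈ 2.2361, ∠ ≈ 63.43°
pole (1 + j100·1) = 1 + j100 → |·| ≈ 100, ∠ ≈ 89.43°
pole (1 + j100·0.1) = 1 + j10 → |·| ≈ 10.05, ∠ ≈ 84.29°
∠G = (78.69° + 63.43°) − (89.43° + 84.29°) = -31.60°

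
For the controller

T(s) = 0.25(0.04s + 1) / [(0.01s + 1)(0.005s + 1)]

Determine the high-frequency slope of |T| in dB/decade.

-20 dB/decade

Each pole contributes −20 dB/decade at high frequency; each zero contributes +20 dB/decade.
Net: 1 zero(s) − 2 pole(s) → -20 dB/decade.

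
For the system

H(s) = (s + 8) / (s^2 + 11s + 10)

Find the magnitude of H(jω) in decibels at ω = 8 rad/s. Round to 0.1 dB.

Substitute s = j8:
Numerator: (j8) + 8 = 8 + j8
Denominator: (j8)^2 + 11(j8) + 10 = -54 + j88
|N| = √(8² + 8²) ≈ 11.314, ∠N ≈ 45.00°
|D| = √(54² + 88²) ≈ 103.25, ∠D ≈ 121.53°
|H| = 11.314 / 103.25 ≈ 0.10958
Gain = 20 log₁₀(0.10958) ≈ -19.21 dB

-19.2 dB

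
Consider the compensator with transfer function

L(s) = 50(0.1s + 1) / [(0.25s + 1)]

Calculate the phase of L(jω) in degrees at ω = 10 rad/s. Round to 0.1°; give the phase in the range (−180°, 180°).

At ω = 10 rad/s:
zero (1 + j10·0.1) = 1 + j1 → |·| ≈ 1.4142, ∠ ≈ 45.00°
pole (1 + j10·0.25) = 1 + j2.5 → |·| ≈ 2.6926, ∠ ≈ 68.20°
∠L = (45.00°) − (68.20°) = -23.20°

-23.2°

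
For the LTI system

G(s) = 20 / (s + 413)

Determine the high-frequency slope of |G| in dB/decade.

-20 dB/decade

Each pole contributes −20 dB/decade at high frequency; each zero contributes +20 dB/decade.
Net: 0 zero(s) − 1 pole(s) → -20 dB/decade.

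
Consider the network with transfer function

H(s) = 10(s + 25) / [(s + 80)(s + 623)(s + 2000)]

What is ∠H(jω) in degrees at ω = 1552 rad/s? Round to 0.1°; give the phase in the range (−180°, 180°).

-103.9°

At s = jω = j1552:
zero (s+25): 25 + j1552 → |·| = √(25²+1552²) = √2409329 ≈ 1552.2, ∠ = arctan(1552/25) ≈ 89.08°
pole (s+80): 80 + j1552 → |·| = √(80²+1552²) = √2415104 ≈ 1554.1, ∠ = arctan(1552/80) ≈ 87.05°
pole (s+623): 623 + j1552 → |·| = √(623²+1552²) = √2796833 ≈ 1672.4, ∠ = arctan(1552/623) ≈ 68.13°
pole (s+2000): 2000 + j1552 → |·| = √(2000²+1552²) = √6408704 ≈ 2531.5, ∠ = arctan(1552/2000) ≈ 37.81°
∠H = 89.08° − 192.99° = -103.91°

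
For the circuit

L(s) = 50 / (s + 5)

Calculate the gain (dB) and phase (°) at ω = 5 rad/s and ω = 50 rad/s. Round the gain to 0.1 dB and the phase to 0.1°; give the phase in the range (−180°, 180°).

ω = 5: 17.0 dB, -45.0°; ω = 50: -0.0 dB, -84.3°

Substitute s = j5:
Numerator: 50 = 50 + j0
Denominator: (j5) + 5 = 5 + j5
|N| = √(50² + 0²) ≈ 50, ∠N ≈ 0.00°
|D| = √(5² + 5²) ≈ 7.0711, ∠D ≈ 45.00°
|L| = 50 / 7.0711 ≈ 7.071
Gain = 20 log₁₀(7.071) ≈ 16.99 dB
∠L = 0.00° − 45.00° = -45.00°

Substitute s = j50:
Numerator: 50 = 50 + j0
Denominator: (j50) + 5 = 5 + j50
|N| = √(50² + 0²) ≈ 50, ∠N ≈ 0.00°
|D| = √(5² + 50²) ≈ 50.249, ∠D ≈ 84.29°
|L| = 50 / 50.249 ≈ 0.99504
Gain = 20 log₁₀(0.99504) ≈ -0.04 dB
∠L = 0.00° − 84.29° = -84.29°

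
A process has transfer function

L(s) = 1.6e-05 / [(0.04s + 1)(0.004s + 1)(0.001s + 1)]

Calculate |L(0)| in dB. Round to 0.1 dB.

L(0) = 1.6e-05 · 1 / 1 = 1.6e-05
20 log₁₀(1.6e-05) ≈ -95.92 dB

-95.9 dB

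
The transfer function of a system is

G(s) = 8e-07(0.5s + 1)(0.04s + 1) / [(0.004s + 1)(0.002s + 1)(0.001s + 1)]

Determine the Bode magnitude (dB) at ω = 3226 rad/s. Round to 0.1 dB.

At ω = 3226 rad/s:
zero (1 + j3226·0.5) = 1 + j1613 → |·| ≈ 1613, ∠ ≈ 89.96°
zero (1 + j3226·0.04) = 1 + j129.04 → |·| ≈ 129.04, ∠ ≈ 89.56°
pole (1 + j3226·0.004) = 1 + j12.904 → |·| ≈ 12.943, ∠ ≈ 85.57°
pole (1 + j3226·0.002) = 1 + j6.452 → |·| ≈ 6.529, ∠ ≈ 81.19°
pole (1 + j3226·0.001) = 1 + j3.226 → |·| ≈ 3.3774, ∠ ≈ 72.78°
|G| = 8e-07 · 1613 · 129.04 / (12.943 · 6.529 · 3.3774) ≈ 0.00058342
Gain = 20 log₁₀(0.00058342) ≈ -64.68 dB

-64.7 dB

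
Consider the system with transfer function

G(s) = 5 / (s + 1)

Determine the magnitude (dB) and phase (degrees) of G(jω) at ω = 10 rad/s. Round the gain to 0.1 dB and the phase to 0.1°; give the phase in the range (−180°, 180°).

At s = jω = j10:
pole (s+1): 1 + j10 → |·| = √(1²+10²) = √101 ≈ 10.05, ∠ = arctan(10/1) ≈ 84.29°
|G| = 5 / 10.05 ≈ 0.49751
Gain = 20 log₁₀(0.49751) ≈ -6.06 dB
∠G = 0.00° − 84.29° = -84.29°

-6.1 dB, -84.3°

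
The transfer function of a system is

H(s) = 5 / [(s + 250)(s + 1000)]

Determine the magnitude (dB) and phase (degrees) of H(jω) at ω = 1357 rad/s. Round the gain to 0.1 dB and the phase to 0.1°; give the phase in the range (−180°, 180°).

-113.4 dB, -133.2°

At s = jω = j1357:
pole (s+250): 250 + j1357 → |·| = √(250²+1357²) = √1903949 ≈ 1379.8, ∠ = arctan(1357/250) ≈ 79.56°
pole (s+1000): 1000 + j1357 → |·| = √(1000²+1357²) = √2841449 ≈ 1685.7, ∠ = arctan(1357/1000) ≈ 53.61°
|H| = 5 / 2.3259e+06 ≈ 2.1497e-06
Gain = 20 log₁₀(2.1497e-06) ≈ -113.35 dB
∠H = 0.00° − 133.17° = -133.17°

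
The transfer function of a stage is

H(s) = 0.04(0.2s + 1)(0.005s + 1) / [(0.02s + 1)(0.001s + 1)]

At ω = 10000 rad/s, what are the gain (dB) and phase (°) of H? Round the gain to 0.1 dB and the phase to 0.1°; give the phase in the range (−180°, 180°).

At ω = 10000 rad/s:
zero (1 + j10000·0.2) = 1 + j2000 → |·| ≈ 2000, ∠ ≈ 89.97°
zero (1 + j10000·0.005) = 1 + j50 → |·| ≈ 50.01, ∠ ≈ 88.85°
pole (1 + j10000·0.02) = 1 + j200 → |·| ≈ 200, ∠ ≈ 89.71°
pole (1 + j10000·0.001) = 1 + j10 → |·| ≈ 10.05, ∠ ≈ 84.29°
|H| = 0.04 · 2000 · 50.01 / (200 · 10.05) ≈ 1.9904
Gain = 20 log₁₀(1.9904) ≈ 5.98 dB
∠H = (89.97° + 88.85°) − (89.71° + 84.29°) = 4.82°

6.0 dB, 4.8°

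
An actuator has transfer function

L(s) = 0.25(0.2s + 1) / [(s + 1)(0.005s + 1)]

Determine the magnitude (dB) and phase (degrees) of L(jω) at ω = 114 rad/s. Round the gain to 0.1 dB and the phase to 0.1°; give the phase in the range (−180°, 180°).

-27.2 dB, -31.7°

At ω = 114 rad/s:
zero (1 + j114·0.2) = 1 + j22.8 → |·| ≈ 22.822, ∠ ≈ 87.49°
pole (1 + j114·1) = 1 + j114 → |·| ≈ 114, ∠ ≈ 89.50°
pole (1 + j114·0.005) = 1 + j0.57 → |·| ≈ 1.151, ∠ ≈ 29.68°
|L| = 0.25 · 22.822 / (114 · 1.151) ≈ 0.043482
Gain = 20 log₁₀(0.043482) ≈ -27.23 dB
∠L = (87.49°) − (89.50° + 29.68°) = -31.69°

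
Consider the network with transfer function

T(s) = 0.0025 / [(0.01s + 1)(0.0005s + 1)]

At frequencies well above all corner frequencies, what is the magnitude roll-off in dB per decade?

-40 dB/decade

Each pole contributes −20 dB/decade at high frequency; each zero contributes +20 dB/decade.
Net: 0 zero(s) − 2 pole(s) → -40 dB/decade.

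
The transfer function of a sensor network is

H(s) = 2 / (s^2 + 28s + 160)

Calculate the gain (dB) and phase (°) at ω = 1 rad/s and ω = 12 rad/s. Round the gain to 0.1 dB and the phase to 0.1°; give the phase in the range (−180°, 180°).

Substitute s = j1:
Numerator: 2 = 2 + j0
Denominator: (j1)^2 + 28(j1) + 160 = 159 + j28
|N| = √(2² + 0²) ≈ 2, ∠N ≈ 0.00°
|D| = √(159² + 28²) ≈ 161.45, ∠D ≈ 9.99°
|H| = 2 / 161.45 ≈ 0.012388
Gain = 20 log₁₀(0.012388) ≈ -38.14 dB
∠H = 0.00° − 9.99° = -9.99°

Substitute s = j12:
Numerator: 2 = 2 + j0
Denominator: (j12)^2 + 28(j12) + 160 = 16 + j336
|N| = √(2² + 0²) ≈ 2, ∠N ≈ 0.00°
|D| = √(16² + 336²) ≈ 336.38, ∠D ≈ 87.27°
|H| = 2 / 336.38 ≈ 0.0059457
Gain = 20 log₁₀(0.0059457) ≈ -44.52 dB
∠H = 0.00° − 87.27° = -87.27°

ω = 1: -38.1 dB, -10.0°; ω = 12: -44.5 dB, -87.3°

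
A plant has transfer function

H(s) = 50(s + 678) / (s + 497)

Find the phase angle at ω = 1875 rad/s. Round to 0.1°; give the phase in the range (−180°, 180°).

At s = jω = j1875:
zero (s+678): 678 + j1875 → |·| = √(678²+1875²) = √3975309 ≈ 1993.8, ∠ = arctan(1875/678) ≈ 70.12°
pole (s+497): 497 + j1875 → |·| = √(497²+1875²) = √3762634 ≈ 1939.8, ∠ = arctan(1875/497) ≈ 75.15°
∠H = 70.12° − 75.15° = -5.03°

-5.0°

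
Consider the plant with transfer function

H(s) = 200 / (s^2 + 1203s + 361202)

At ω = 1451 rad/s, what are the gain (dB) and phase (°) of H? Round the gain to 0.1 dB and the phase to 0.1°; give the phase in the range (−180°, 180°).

Substitute s = j1451:
Numerator: 200 = 200 + j0
Denominator: (j1451)^2 + 1203(j1451) + 361202 = -1744199 + j1745553
|N| = √(200² + 0²) ≈ 200, ∠N ≈ 0.00°
|D| = √(1744199² + 1745553²) ≈ 2.4676e+06, ∠D ≈ 134.98°
|H| = 200 / 2.4676e+06 ≈ 8.105e-05
Gain = 20 log₁₀(8.105e-05) ≈ -81.82 dB
∠H = 0.00° − 134.98° = -134.98°

-81.8 dB, -135.0°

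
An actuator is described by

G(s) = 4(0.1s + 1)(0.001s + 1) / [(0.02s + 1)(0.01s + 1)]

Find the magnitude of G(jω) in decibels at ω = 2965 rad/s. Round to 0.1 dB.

6.5 dB

At ω = 2965 rad/s:
zero (1 + j2965·0.1) = 1 + j296.5 → |·| ≈ 296.5, ∠ ≈ 89.81°
zero (1 + j2965·0.001) = 1 + j2.965 → |·| ≈ 3.1291, ∠ ≈ 71.36°
pole (1 + j2965·0.02) = 1 + j59.3 → |·| ≈ 59.308, ∠ ≈ 89.03°
pole (1 + j2965·0.01) = 1 + j29.65 → |·| ≈ 29.667, ∠ ≈ 88.07°
|G| = 4 · 296.5 · 3.1291 / (59.308 · 29.667) ≈ 2.1092
Gain = 20 log₁₀(2.1092) ≈ 6.48 dB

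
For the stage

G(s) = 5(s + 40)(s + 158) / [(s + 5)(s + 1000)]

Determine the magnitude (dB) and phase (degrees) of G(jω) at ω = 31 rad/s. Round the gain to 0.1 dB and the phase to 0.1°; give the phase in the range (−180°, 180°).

2.3 dB, -33.7°

At s = jω = j31:
zero (s+40): 40 + j31 → |·| = √(40²+31²) = √2561 ≈ 50.606, ∠ = arctan(31/40) ≈ 37.78°
zero (s+158): 158 + j31 → |·| = √(158²+31²) = √25925 ≈ 161.01, ∠ = arctan(31/158) ≈ 11.10°
pole (s+5): 5 + j31 → |·| = √(5²+31²) = √986 ≈ 31.401, ∠ = arctan(31/5) ≈ 80.84°
pole (s+1000): 1000 + j31 → |·| = √(1000²+31²) = √1000961 ≈ 1000.5, ∠ = arctan(31/1000) ≈ 1.78°
|G| = 5 · 8148.1 / 31417 ≈ 1.2968
Gain = 20 log₁₀(1.2968) ≈ 2.26 dB
∠G = 48.88° − 82.62° = -33.74°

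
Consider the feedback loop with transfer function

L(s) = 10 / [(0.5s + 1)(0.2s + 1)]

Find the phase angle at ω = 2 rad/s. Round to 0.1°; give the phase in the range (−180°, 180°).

-66.8°

At ω = 2 rad/s:
pole (1 + j2·0.5) = 1 + j1 → |·| ≈ 1.4142, ∠ ≈ 45.00°
pole (1 + j2·0.2) = 1 + j0.4 → |·| ≈ 1.077, ∠ ≈ 21.80°
∠L = (0°) − (45.00° + 21.80°) = -66.80°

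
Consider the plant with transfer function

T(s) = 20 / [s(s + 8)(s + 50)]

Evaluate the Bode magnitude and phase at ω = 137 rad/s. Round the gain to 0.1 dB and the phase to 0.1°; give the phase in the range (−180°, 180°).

At s = jω = j137:
pole (s+8): 8 + j137 → |·| = √(8²+137²) = √18833 ≈ 137.23, ∠ = arctan(137/8) ≈ 86.66°
pole (s+50): 50 + j137 → |·| = √(50²+137²) = √21269 ≈ 145.84, ∠ = arctan(137/50) ≈ 69.95°
pole at origin: |s| = 137, ∠ = 90.00° (in denominator)
|T| = 20 / 2.7419e+06 ≈ 7.2942e-06
Gain = 20 log₁₀(7.2942e-06) ≈ -102.74 dB
∠T = 0.00° − 246.61° = -246.61° ≡ 113.39° (principal value)

-102.7 dB, 113.4°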